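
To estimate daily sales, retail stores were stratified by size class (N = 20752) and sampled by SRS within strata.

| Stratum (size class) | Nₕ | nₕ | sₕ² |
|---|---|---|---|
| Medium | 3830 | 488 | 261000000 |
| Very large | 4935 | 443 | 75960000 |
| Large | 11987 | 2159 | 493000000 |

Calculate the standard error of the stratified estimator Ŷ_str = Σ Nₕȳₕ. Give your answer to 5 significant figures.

6.1276 × 10^6

Var(Ŷ_str) = Σₕ Nₕ²(1 − fₕ)sₕ²/nₕ.
Medium: 3830²·(1 − 488/3830)·261000000/488 = 6.8458268 × 10^12.
Very large: 4935²·(1 − 443/4935)·75960000/443 = 3.8010898 × 10^12.
Large: 11987²·(1 − 2159/11987)·493000000/2159 = 2.6901093 × 10^13.
Sum = 3.754801 × 10^13.
SE = √(3.754801 × 10^13) = 6.1276 × 10^6.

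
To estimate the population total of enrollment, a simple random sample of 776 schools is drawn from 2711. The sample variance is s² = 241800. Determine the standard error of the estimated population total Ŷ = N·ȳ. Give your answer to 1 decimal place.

Var(Ŷ) = N²·Var(ȳ) = N²·(1 − n/N)·s²/n.
f = 776/2711 = 0.28624124; Var(ȳ) = 0.71375876·241800/776 = 222.40576.
Var(Ŷ) = 2711² · 222.40576 = 1.6345758 × 10^9.
SE(Ŷ) = √(1.6345758 × 10^9) = 40429.9.

40429.9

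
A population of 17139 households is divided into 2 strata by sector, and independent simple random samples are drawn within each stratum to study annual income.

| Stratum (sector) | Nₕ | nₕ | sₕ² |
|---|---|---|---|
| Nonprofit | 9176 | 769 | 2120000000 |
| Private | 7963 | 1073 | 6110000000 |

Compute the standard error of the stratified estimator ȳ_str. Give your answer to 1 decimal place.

1337.0

Var(ȳ_str) = Σₕ Wₕ²(1 − fₕ)sₕ²/nₕ with Wₕ = Nₕ/N, N = 17139.
Nonprofit: Wₕ = 0.53538713; term = 0.53538713²·(1 − 0.08380558)·2120000000/769 = 723990.75.
Private: Wₕ = 0.46461287; term = 0.46461287²·(1 − 0.13474821)·6110000000/1073 = 1.063571 × 10^6.
Sum = 1.7875618 × 10^6.
SE = √(1.7875618 × 10^6) = 1337.0.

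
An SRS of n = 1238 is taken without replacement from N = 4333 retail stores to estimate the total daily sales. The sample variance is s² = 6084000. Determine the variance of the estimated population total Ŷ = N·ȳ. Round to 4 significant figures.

Var(Ŷ) = N²·Var(ȳ) = N²·(1 − n/N)·s²/n.
f = 1238/4333 = 0.28571429; Var(ȳ) = 0.71428571·6084000/1238 = 3510.27.
Var(Ŷ) = 4333² · 3510.27 = 6.590493 × 10^10.

6.590 × 10^10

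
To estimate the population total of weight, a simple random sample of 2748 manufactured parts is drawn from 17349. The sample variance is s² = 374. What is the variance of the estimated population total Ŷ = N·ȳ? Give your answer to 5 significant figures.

Var(Ŷ) = N²·Var(ȳ) = N²·(1 − n/N)·s²/n.
f = 2748/17349 = 0.15839530; Var(ȳ) = 0.84160470·374/2748 = 0.11454154.
Var(Ŷ) = 17349² · 0.11454154 = 3.4475606 × 10^7.

3.4476 × 10^7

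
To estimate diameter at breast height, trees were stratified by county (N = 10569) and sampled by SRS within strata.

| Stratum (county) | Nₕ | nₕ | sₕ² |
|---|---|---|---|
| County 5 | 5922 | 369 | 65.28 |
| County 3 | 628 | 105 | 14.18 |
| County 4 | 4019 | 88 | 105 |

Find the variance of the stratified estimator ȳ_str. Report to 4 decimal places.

0.2212

Var(ȳ_str) = Σₕ Wₕ²(1 − fₕ)sₕ²/nₕ with Wₕ = Nₕ/N, N = 10569.
County 5: Wₕ = 0.56031791; term = 0.56031791²·(1 − 0.06231003)·65.28/369 = 0.052081329.
County 3: Wₕ = 0.05941906; term = 0.05941906²·(1 − 0.16719745)·14.18/105 = 3.9708224 × 10^-4.
County 4: Wₕ = 0.38026303; term = 0.38026303²·(1 − 0.02189599)·105/88 = 0.16875626.
Sum = 0.22123467.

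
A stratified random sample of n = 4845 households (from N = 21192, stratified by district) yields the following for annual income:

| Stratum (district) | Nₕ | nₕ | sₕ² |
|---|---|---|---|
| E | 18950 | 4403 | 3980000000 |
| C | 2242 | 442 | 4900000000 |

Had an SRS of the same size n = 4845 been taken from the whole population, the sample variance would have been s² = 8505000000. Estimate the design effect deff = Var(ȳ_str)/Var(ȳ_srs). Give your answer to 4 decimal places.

Var(ȳ_str) = Σ Wₕ²(1−fₕ)sₕ²/nₕ with Wₕ = Nₕ/21192:
  E: (18950/21192)²·(1−4403/18950)·3980000000/4403 = 554846.88
  C: (2242/21192)²·(1−442/2242)·4900000000/442 = 99618.049
  → Var(ȳ_str) = 654464.93.
Var(ȳ_srs) = (1 − 4845/21192)·8505000000/4845 = 1.3540873 × 10^6.
deff = 654464.93 / (1.3540873 × 10^6) = 0.4833.

0.4833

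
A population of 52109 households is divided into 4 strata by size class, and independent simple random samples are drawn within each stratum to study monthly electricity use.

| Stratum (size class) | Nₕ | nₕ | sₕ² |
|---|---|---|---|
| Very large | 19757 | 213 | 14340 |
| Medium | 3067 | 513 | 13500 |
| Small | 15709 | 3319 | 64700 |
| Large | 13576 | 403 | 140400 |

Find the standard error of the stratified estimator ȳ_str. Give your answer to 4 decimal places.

Var(ȳ_str) = Σₕ Wₕ²(1 − fₕ)sₕ²/nₕ with Wₕ = Nₕ/N, N = 52109.
Very large: Wₕ = 0.37914756; term = 0.37914756²·(1 − 0.01078099)·14340/213 = 9.5736716.
Medium: Wₕ = 0.05885740; term = 0.05885740²·(1 − 0.16726443)·13500/513 = 0.07591465.
Small: Wₕ = 0.30146424; term = 0.30146424²·(1 − 0.21128016)·64700/3319 = 1.3973056.
Large: Wₕ = 0.26053081; term = 0.26053081²·(1 − 0.02968474)·140400/403 = 22.945266.
Sum = 33.992158.
SE = √(33.992158) = 5.8303.

5.8303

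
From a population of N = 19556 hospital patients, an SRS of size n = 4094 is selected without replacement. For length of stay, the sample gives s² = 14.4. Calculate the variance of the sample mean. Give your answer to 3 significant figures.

0.00278

Under SRS without replacement, Var(ȳ) = (1 − f)·s²/n with f = n/N = 4094/19556 = 0.20934751.
Var(ȳ) = (1 − 0.20934751)·14.4/4094 = 0.79065249·0.0035173425 = 0.0027809956.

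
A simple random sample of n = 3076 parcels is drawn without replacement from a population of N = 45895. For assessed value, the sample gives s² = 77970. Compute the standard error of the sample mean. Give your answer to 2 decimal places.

Under SRS without replacement, Var(ȳ) = (1 − f)·s²/n with f = n/N = 3076/45895 = 0.06702255.
Var(ȳ) = (1 − 0.06702255)·77970/3076 = 0.93297745·25.347854 = 23.648976.
SE(ȳ) = √(23.648976) = 4.86.

4.86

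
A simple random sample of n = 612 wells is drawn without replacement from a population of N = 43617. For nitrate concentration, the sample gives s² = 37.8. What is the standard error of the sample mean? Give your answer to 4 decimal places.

Under SRS without replacement, Var(ȳ) = (1 − f)·s²/n with f = n/N = 612/43617 = 0.01403123.
Var(ȳ) = (1 − 0.01403123)·37.8/612 = 0.98596877·0.061764706 = 0.060898071.
SE(ȳ) = √(0.060898071) = 0.2468.

0.2468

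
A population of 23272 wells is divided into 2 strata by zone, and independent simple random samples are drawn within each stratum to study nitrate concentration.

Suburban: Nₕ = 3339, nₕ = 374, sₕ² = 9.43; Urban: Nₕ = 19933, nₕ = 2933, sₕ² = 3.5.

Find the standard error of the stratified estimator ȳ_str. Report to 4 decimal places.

Var(ȳ_str) = Σₕ Wₕ²(1 − fₕ)sₕ²/nₕ with Wₕ = Nₕ/N, N = 23272.
Suburban: Wₕ = 0.14347714; term = 0.14347714²·(1 − 0.11200958)·9.43/374 = 4.6090752 × 10^-4.
Urban: Wₕ = 0.85652286; term = 0.85652286²·(1 − 0.14714293)·3.5/2933 = 7.4663811 × 10^-4.
Sum = 0.0012075456.
SE = √(0.0012075456) = 0.0347.

0.0347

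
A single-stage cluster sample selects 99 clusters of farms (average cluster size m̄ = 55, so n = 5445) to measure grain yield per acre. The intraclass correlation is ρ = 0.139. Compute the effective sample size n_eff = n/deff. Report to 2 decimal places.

640.14

deff = 1 + (55 − 1)·0.139 = 1 + 7.506 = 8.506.
n_eff = 5445 / 8.506 = 640.14.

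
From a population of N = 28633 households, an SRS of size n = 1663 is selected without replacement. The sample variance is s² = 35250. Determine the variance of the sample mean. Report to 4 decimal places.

Under SRS without replacement, Var(ȳ) = (1 − f)·s²/n with f = n/N = 1663/28633 = 0.05807984.
Var(ȳ) = (1 − 0.05807984)·35250/1663 = 0.94192016·21.196633 = 19.965536.

19.9655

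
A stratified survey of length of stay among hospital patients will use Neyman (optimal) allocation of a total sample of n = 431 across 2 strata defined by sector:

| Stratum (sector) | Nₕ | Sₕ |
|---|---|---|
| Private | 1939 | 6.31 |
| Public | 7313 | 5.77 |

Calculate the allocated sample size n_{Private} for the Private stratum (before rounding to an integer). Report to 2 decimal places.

96.88

Neyman allocation: nₕ = n·NₕSₕ / Σⱼ NⱼSⱼ.
Σ NⱼSⱼ = 1939·6.31 + 7313·5.77 = 54431.1.
n_{Private} = 431·1939·6.31 / 54431.1 = 96.88.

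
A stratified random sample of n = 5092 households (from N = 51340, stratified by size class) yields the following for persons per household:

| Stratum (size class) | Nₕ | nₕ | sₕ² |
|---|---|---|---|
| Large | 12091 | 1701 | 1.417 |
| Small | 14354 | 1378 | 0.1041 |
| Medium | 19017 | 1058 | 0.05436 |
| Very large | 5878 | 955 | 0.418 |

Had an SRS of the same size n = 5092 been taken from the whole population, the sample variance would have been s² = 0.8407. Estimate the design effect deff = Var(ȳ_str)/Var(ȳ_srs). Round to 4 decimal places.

Var(ȳ_str) = Σ Wₕ²(1−fₕ)sₕ²/nₕ with Wₕ = Nₕ/51340:
  Large: (12091/51340)²·(1−1701/12091)·1.417/1701 = 3.9703754 × 10^-5
  Small: (14354/51340)²·(1−1378/14354)·0.1041/1378 = 5.3383072 × 10^-6
  Medium: (19017/51340)²·(1−1058/19017)·0.05436/1058 = 6.6574239 × 10^-6
  Very large: (5878/51340)²·(1−955/5878)·0.418/955 = 4.805301 × 10^-6
  → Var(ȳ_str) = 5.6504786 × 10^-5.
Var(ȳ_srs) = (1 − 5092/51340)·0.8407/5092 = 1.4872697 × 10^-4.
deff = (5.6504786 × 10^-5) / (1.4872697 × 10^-4) = 0.3799.

0.3799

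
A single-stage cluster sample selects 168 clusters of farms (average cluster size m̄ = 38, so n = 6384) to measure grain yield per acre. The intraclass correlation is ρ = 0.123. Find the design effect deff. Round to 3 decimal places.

deff = 1 + (38 − 1)·0.123 = 1 + 4.551 = 5.551.

5.551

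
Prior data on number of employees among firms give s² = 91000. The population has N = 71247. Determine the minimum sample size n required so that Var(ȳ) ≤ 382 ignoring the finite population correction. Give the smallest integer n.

Without fpc, n₀ = s²/D = 91000/382 = 238.2199.
Rounding up, n = 239.

239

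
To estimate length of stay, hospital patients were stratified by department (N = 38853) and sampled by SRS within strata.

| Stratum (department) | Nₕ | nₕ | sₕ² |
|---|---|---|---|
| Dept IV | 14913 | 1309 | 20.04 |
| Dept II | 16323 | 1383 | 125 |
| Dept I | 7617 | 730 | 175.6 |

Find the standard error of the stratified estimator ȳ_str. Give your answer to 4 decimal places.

Var(ȳ_str) = Σₕ Wₕ²(1 − fₕ)sₕ²/nₕ with Wₕ = Nₕ/N, N = 38853.
Dept IV: Wₕ = 0.38383136; term = 0.38383136²·(1 − 0.08777577)·20.04/1309 = 0.0020575036.
Dept II: Wₕ = 0.42012200; term = 0.42012200²·(1 − 0.08472707)·125/1383 = 0.014601225.
Dept I: Wₕ = 0.19604664; term = 0.19604664²·(1 − 0.09583826)·175.6/730 = 0.0083592358.
Sum = 0.025017964.
SE = √(0.025017964) = 0.1582.

0.1582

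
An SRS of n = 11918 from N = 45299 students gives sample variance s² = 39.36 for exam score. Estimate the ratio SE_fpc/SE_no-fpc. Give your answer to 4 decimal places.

0.8584

f = n/N = 11918/45299 = 0.26309632.
SE_no-fpc = √(s²/n) = 0.05746797; SE_fpc = √((1−f)s²/n) = 0.049332283.
Ratio = √(1−f) = 0.85843094.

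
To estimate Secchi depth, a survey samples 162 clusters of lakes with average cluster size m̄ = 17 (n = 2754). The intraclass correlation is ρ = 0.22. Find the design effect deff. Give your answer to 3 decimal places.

deff = 1 + (17 − 1)·0.22 = 1 + 3.52 = 4.52.

4.520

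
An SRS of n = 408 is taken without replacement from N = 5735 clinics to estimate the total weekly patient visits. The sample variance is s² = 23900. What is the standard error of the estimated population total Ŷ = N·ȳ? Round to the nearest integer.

42304

Var(Ŷ) = N²·Var(ȳ) = N²·(1 − n/N)·s²/n.
f = 408/5735 = 0.07114211; Var(ȳ) = 0.92885789·23900/408 = 54.411038.
Var(Ŷ) = 5735² · 54.411038 = 1.7895913 × 10^9.
SE(Ŷ) = √(1.7895913 × 10^9) = 42304.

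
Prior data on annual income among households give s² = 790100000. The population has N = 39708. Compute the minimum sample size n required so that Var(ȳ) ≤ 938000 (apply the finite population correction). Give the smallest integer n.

Without fpc, n₀ = s²/D = 790100000/938000 = 842.3241.
With fpc, (1 − n/N)·s²/n ≤ D requires n ≥ n₀/(1 + n₀/N) = 842.3241/(1 + 842.3241/39708) = 824.8271.
Rounding up, n = 825.

825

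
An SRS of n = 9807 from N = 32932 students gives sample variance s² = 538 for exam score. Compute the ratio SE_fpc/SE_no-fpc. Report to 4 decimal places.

0.8380

f = n/N = 9807/32932 = 0.29779546.
SE_no-fpc = √(s²/n) = 0.2342195; SE_fpc = √((1−f)s²/n) = 0.19627043.
Ratio = √(1−f) = 0.83797646.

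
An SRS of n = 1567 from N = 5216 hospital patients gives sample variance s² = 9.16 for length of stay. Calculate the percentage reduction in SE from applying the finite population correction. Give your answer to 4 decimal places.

16.3592

f = n/N = 1567/5216 = 0.30042178.
SE_no-fpc = √(s²/n) = 0.076456293; SE_fpc = √((1−f)s²/n) = 0.06394865.
Ratio = √(1−f) = 0.83640793. Reduction = 100·(1 − 0.83640793) = 16.3592%.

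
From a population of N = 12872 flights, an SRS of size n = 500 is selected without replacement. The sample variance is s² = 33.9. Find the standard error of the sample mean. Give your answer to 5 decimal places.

Under SRS without replacement, Var(ȳ) = (1 − f)·s²/n with f = n/N = 500/12872 = 0.03884400.
Var(ȳ) = (1 − 0.03884400)·33.9/500 = 0.96115600·0.0678 = 0.065166377.
SE(ȳ) = √(0.065166377) = 0.25528.

0.25528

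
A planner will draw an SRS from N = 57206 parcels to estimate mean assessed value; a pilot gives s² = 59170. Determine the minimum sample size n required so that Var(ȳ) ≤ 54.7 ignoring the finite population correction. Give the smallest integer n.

1082

Without fpc, n₀ = s²/D = 59170/54.7 = 1081.7185.
Rounding up, n = 1082.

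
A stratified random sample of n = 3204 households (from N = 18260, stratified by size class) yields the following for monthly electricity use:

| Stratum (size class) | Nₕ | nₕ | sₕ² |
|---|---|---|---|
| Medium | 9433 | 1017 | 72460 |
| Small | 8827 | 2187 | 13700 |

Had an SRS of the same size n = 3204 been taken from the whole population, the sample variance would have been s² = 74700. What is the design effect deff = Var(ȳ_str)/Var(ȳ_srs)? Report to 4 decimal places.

Var(ȳ_str) = Σ Wₕ²(1−fₕ)sₕ²/nₕ with Wₕ = Nₕ/18260:
  Medium: (9433/18260)²·(1−1017/9433)·72460/1017 = 16.964122
  Small: (8827/18260)²·(1−2187/8827)·13700/2187 = 1.1011626
  → Var(ȳ_str) = 18.065285.
Var(ȳ_srs) = (1 − 3204/18260)·74700/3204 = 19.223698.
deff = 18.065285 / 19.223698 = 0.9397.

0.9397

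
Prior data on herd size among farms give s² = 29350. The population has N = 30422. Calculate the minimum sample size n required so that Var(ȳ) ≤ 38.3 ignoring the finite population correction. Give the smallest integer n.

767

Without fpc, n₀ = s²/D = 29350/38.3 = 766.3185.
Rounding up, n = 767.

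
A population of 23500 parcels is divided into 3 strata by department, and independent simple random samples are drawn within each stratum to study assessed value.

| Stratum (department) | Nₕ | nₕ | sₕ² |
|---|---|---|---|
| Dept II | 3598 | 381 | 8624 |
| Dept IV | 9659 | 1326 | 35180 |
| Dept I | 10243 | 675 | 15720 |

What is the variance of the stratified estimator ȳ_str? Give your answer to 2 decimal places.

Var(ȳ_str) = Σₕ Wₕ²(1 − fₕ)sₕ²/nₕ with Wₕ = Nₕ/N, N = 23500.
Dept II: Wₕ = 0.15310638; term = 0.15310638²·(1 − 0.10589216)·8624/381 = 0.47441703.
Dept IV: Wₕ = 0.41102128; term = 0.41102128²·(1 − 0.13728129)·35180/1326 = 3.866786.
Dept I: Wₕ = 0.43587234; term = 0.43587234²·(1 − 0.06589866)·15720/675 = 4.1329617.
Sum = 8.4741647.

8.47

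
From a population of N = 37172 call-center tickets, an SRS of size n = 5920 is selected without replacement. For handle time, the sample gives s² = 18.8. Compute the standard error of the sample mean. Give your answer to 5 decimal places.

Under SRS without replacement, Var(ȳ) = (1 − f)·s²/n with f = n/N = 5920/37172 = 0.15925966.
Var(ȳ) = (1 − 0.15925966)·18.8/5920 = 0.84074034·0.0031756757 = 0.0026699187.
SE(ȳ) = √(0.0026699187) = 0.05167.

0.05167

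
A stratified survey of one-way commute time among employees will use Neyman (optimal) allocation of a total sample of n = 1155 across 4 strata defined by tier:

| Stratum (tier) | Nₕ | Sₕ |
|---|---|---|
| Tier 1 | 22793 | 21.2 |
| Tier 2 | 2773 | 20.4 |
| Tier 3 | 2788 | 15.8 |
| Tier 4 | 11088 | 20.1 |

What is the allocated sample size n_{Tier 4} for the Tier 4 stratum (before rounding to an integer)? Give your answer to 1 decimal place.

Neyman allocation: nₕ = n·NₕSₕ / Σⱼ NⱼSⱼ.
Σ NⱼSⱼ = 22793·21.2 + 2773·20.4 + 2788·15.8 + 11088·20.1 = 806700.
n_{Tier 4} = 1155·11088·20.1 / 806700 = 319.1.

319.1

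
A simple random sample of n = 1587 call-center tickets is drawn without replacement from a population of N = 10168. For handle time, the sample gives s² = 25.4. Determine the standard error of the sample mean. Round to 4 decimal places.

0.1162

Under SRS without replacement, Var(ȳ) = (1 − f)·s²/n with f = n/N = 1587/10168 = 0.15607789.
Var(ȳ) = (1 − 0.15607789)·25.4/1587 = 0.84392211·0.016005041 = 0.013507008.
SE(ȳ) = √(0.013507008) = 0.1162.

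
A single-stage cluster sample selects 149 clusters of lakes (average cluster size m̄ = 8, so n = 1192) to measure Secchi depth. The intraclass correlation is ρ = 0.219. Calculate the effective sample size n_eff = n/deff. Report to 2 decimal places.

deff = 1 + (8 − 1)·0.219 = 1 + 1.533 = 2.533.
n_eff = 1192 / 2.533 = 470.59.

470.59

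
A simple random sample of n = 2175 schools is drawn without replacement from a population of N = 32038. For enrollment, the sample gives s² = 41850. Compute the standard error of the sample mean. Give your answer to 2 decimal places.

Under SRS without replacement, Var(ȳ) = (1 − f)·s²/n with f = n/N = 2175/32038 = 0.06788813.
Var(ȳ) = (1 − 0.06788813)·41850/2175 = 0.93211187·19.241379 = 17.935118.
SE(ȳ) = √(17.935118) = 4.23.

4.23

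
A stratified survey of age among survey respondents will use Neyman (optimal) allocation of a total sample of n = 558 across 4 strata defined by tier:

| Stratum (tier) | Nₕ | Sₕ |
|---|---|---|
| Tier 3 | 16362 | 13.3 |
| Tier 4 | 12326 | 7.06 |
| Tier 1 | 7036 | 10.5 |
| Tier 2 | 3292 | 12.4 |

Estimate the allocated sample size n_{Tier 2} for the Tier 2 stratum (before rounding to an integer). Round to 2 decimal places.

Neyman allocation: nₕ = n·NₕSₕ / Σⱼ NⱼSⱼ.
Σ NⱼSⱼ = 16362·13.3 + 12326·7.06 + 7036·10.5 + 3292·12.4 = 419334.96.
n_{Tier 2} = 558·3292·12.4 / 419334.96 = 54.32.

54.32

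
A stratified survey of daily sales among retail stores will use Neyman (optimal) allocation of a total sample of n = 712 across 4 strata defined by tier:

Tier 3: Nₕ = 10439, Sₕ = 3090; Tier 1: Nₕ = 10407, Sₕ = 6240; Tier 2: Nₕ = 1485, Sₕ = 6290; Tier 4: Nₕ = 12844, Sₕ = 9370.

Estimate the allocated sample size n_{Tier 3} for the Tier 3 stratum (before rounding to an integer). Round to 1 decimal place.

101.2

Neyman allocation: nₕ = n·NₕSₕ / Σⱼ NⱼSⱼ.
Σ NⱼSⱼ = 10439·3090 + 10407·6240 + 1485·6290 + 12844·9370 = 2.2688512 × 10^8.
n_{Tier 3} = 712·10439·3090 / (2.2688512 × 10^8) = 101.2.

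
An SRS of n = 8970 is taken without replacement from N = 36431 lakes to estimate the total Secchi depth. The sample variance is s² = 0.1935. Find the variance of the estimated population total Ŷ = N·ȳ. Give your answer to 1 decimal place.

Var(Ŷ) = N²·Var(ȳ) = N²·(1 − n/N)·s²/n.
f = 8970/36431 = 0.24621888; Var(ȳ) = 0.75378112·0.1935/8970 = 1.6260496 × 10^-5.
Var(Ŷ) = 36431² · (1.6260496 × 10^-5) = 21581.219.

21581.2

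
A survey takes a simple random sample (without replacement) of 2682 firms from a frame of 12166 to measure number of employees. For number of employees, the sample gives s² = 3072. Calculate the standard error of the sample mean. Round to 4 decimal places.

0.9449

Under SRS without replacement, Var(ȳ) = (1 − f)·s²/n with f = n/N = 2682/12166 = 0.22045044.
Var(ȳ) = (1 − 0.22045044)·3072/2682 = 0.77954956·1.1454139 = 0.89290688.
SE(ȳ) = √(0.89290688) = 0.9449.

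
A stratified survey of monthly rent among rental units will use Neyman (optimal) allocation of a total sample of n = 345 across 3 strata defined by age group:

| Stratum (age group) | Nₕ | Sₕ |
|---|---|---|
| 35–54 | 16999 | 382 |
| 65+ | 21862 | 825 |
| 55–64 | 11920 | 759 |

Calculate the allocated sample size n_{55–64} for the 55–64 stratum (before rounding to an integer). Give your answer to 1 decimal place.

Neyman allocation: nₕ = n·NₕSₕ / Σⱼ NⱼSⱼ.
Σ NⱼSⱼ = 16999·382 + 21862·825 + 11920·759 = 3.3577048 × 10^7.
n_{55–64} = 345·11920·759 / (3.3577048 × 10^7) = 93.0.

93.0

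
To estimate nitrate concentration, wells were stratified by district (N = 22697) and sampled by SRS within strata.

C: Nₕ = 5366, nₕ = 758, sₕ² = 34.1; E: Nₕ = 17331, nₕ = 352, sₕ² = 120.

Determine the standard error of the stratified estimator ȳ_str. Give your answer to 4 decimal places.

Var(ȳ_str) = Σₕ Wₕ²(1 − fₕ)sₕ²/nₕ with Wₕ = Nₕ/N, N = 22697.
C: Wₕ = 0.23641891; term = 0.23641891²·(1 − 0.14125978)·34.1/758 = 0.0021592921.
E: Wₕ = 0.76358109; term = 0.76358109²·(1 − 0.02031043)·120/352 = 0.19473203.
Sum = 0.19689132.
SE = √(0.19689132) = 0.4437.

0.4437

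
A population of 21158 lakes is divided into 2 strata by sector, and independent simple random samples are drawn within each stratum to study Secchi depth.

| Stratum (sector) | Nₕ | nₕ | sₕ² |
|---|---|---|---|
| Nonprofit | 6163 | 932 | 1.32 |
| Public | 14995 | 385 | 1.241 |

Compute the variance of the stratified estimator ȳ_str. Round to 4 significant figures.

Var(ȳ_str) = Σₕ Wₕ²(1 − fₕ)sₕ²/nₕ with Wₕ = Nₕ/N, N = 21158.
Nonprofit: Wₕ = 0.29128462; term = 0.29128462²·(1 − 0.15122505)·1.32/932 = 1.019966 × 10^-4.
Public: Wₕ = 0.70871538; term = 0.70871538²·(1 − 0.02567523)·1.241/385 = 0.0015774606.
Sum = 0.0016794572.

0.001679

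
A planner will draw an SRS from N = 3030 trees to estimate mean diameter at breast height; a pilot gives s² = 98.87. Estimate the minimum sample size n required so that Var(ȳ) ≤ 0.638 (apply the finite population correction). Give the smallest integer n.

Without fpc, n₀ = s²/D = 98.87/0.638 = 154.9687.
With fpc, (1 − n/N)·s²/n ≤ D requires n ≥ n₀/(1 + n₀/N) = 154.9687/(1 + 154.9687/3030) = 147.4285.
Rounding up, n = 148.

148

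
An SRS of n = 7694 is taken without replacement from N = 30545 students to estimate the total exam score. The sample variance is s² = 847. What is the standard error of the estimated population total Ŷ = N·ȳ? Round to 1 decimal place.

8765.7

Var(Ŷ) = N²·Var(ȳ) = N²·(1 − n/N)·s²/n.
f = 7694/30545 = 0.25189065; Var(ȳ) = 0.74810935·847/7694 = 0.082356202.
Var(Ŷ) = 30545² · 0.082356202 = 7.6838091 × 10^7.
SE(Ŷ) = √(7.6838091 × 10^7) = 8765.7.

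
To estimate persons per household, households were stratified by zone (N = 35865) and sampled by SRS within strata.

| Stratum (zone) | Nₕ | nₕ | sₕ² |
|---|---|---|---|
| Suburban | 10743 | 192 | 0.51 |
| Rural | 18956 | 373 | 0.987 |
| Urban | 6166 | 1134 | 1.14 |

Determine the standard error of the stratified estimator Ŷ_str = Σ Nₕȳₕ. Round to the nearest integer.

Var(Ŷ_str) = Σₕ Nₕ²(1 − fₕ)sₕ²/nₕ.
Suburban: 10743²·(1 − 192/10743)·0.51/192 = 301084.33.
Rural: 18956²·(1 − 373/18956)·0.987/373 = 932117.9.
Urban: 6166²·(1 − 1134/6166)·1.14/1134 = 31191.478.
Sum = 1.2643937 × 10^6.
SE = √(1.2643937 × 10^6) = 1124.

1124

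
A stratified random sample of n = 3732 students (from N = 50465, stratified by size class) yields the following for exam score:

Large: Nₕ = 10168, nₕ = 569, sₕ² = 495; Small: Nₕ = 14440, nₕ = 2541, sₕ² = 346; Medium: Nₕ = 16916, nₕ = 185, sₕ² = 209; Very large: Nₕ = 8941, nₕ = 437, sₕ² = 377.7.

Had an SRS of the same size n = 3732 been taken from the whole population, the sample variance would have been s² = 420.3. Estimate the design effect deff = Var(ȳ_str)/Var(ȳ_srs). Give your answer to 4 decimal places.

Var(ȳ_str) = Σ Wₕ²(1−fₕ)sₕ²/nₕ with Wₕ = Nₕ/50465:
  Large: (10168/50465)²·(1−569/10168)·495/569 = 0.033340638
  Small: (14440/50465)²·(1−2541/14440)·346/2541 = 0.0091868904
  Medium: (16916/50465)²·(1−185/16916)·209/185 = 0.12554909
  Very large: (8941/50465)²·(1−437/8941)·377.7/437 = 0.025804434
  → Var(ȳ_str) = 0.19388105.
Var(ȳ_srs) = (1 − 3732/50465)·420.3/3732 = 0.10429203.
deff = 0.19388105 / 0.10429203 = 1.8590.

1.8590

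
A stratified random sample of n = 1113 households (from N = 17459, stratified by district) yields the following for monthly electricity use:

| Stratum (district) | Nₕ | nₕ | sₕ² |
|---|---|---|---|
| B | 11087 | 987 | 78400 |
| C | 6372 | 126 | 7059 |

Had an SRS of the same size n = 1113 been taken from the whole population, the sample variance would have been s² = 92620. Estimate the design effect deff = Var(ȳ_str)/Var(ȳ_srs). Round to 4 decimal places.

0.4684

Var(ȳ_str) = Σ Wₕ²(1−fₕ)sₕ²/nₕ with Wₕ = Nₕ/17459:
  B: (11087/17459)²·(1−987/11087)·78400/987 = 29.180693
  C: (6372/17459)²·(1−126/6372)·7059/126 = 7.3149549
  → Var(ȳ_str) = 36.495648.
Var(ȳ_srs) = (1 − 1113/17459)·92620/1113 = 77.911532.
deff = 36.495648 / 77.911532 = 0.4684.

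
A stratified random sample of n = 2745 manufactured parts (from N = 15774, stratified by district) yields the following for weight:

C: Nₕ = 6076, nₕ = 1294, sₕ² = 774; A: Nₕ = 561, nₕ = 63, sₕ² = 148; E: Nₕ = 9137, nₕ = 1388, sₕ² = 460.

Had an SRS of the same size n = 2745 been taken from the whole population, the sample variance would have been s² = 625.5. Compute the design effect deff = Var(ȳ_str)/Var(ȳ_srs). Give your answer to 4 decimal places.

Var(ȳ_str) = Σ Wₕ²(1−fₕ)sₕ²/nₕ with Wₕ = Nₕ/15774:
  C: (6076/15774)²·(1−1294/6076)·774/1294 = 0.069847417
  A: (561/15774)²·(1−63/561)·148/63 = 0.0026377261
  E: (9137/15774)²·(1−1388/9137)·460/1388 = 0.094304839
  → Var(ȳ_str) = 0.16678998.
Var(ȳ_srs) = (1 − 2745/15774)·625.5/2745 = 0.18821499.
deff = 0.16678998 / 0.18821499 = 0.8862.

0.8862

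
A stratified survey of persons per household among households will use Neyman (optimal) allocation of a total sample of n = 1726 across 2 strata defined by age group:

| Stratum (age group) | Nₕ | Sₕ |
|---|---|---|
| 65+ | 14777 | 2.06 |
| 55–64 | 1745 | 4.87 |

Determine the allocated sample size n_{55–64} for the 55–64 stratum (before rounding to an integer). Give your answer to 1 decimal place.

376.7

Neyman allocation: nₕ = n·NₕSₕ / Σⱼ NⱼSⱼ.
Σ NⱼSⱼ = 14777·2.06 + 1745·4.87 = 38938.77.
n_{55–64} = 1726·1745·4.87 / 38938.77 = 376.7.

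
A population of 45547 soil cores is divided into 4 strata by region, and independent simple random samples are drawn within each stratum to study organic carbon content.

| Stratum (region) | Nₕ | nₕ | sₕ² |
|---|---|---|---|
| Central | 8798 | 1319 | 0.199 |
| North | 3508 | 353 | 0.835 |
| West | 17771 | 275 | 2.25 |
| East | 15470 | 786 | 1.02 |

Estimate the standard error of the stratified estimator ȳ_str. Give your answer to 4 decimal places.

Var(ȳ_str) = Σₕ Wₕ²(1 − fₕ)sₕ²/nₕ with Wₕ = Nₕ/N, N = 45547.
Central: Wₕ = 0.19316311; term = 0.19316311²·(1 − 0.14992044)·0.199/1319 = 4.7853777 × 10^-6.
North: Wₕ = 0.07701934; term = 0.07701934²·(1 − 0.10062714)·0.835/353 = 1.2619762 × 10^-5.
West: Wₕ = 0.39016840; term = 0.39016840²·(1 − 0.01547465)·2.25/275 = 0.0012262553.
East: Wₕ = 0.33964915; term = 0.33964915²·(1 − 0.05080802)·1.02/786 = 1.4209957 × 10^-4.
Sum = 0.00138576.
SE = √(0.00138576) = 0.0372.

0.0372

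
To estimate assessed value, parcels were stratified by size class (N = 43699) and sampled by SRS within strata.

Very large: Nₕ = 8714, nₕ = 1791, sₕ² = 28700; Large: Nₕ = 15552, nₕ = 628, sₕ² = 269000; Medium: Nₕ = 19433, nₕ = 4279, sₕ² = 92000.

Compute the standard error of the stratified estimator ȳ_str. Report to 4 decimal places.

Var(ȳ_str) = Σₕ Wₕ²(1 − fₕ)sₕ²/nₕ with Wₕ = Nₕ/N, N = 43699.
Very large: Wₕ = 0.19940960; term = 0.19940960²·(1 − 0.20553133)·28700/1791 = 0.50623853.
Large: Wₕ = 0.35588915; term = 0.35588915²·(1 − 0.04038066)·269000/628 = 52.062033.
Medium: Wₕ = 0.44470125; term = 0.44470125²·(1 − 0.22019246)·92000/4279 = 3.3156576.
Sum = 55.883929.
SE = √(55.883929) = 7.4756.

7.4756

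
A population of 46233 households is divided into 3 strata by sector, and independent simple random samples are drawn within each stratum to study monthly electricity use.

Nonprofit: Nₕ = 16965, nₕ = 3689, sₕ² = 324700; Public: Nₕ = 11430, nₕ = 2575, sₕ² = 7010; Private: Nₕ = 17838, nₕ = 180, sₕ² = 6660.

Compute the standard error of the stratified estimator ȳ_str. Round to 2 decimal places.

3.85

Var(ȳ_str) = Σₕ Wₕ²(1 − fₕ)sₕ²/nₕ with Wₕ = Nₕ/N, N = 46233.
Nonprofit: Wₕ = 0.36694569; term = 0.36694569²·(1 − 0.21744769)·324700/3689 = 9.2745018.
Public: Wₕ = 0.24722601; term = 0.24722601²·(1 − 0.22528434)·7010/2575 = 0.12890549.
Private: Wₕ = 0.38582830; term = 0.38582830²·(1 − 0.01009082)·6660/180 = 5.4523691.
Sum = 14.855776.
SE = √(14.855776) = 3.85.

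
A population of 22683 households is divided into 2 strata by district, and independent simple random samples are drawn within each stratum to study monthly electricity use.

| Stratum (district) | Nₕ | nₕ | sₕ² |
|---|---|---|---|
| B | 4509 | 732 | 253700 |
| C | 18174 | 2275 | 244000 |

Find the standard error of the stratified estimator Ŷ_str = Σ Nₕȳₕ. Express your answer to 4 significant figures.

192100

Var(Ŷ_str) = Σₕ Nₕ²(1 − fₕ)sₕ²/nₕ.
B: 4509²·(1 − 732/4509)·253700/732 = 5.9025083 × 10^9.
C: 18174²·(1 − 2275/18174)·244000/2275 = 3.0990513 × 10^10.
Sum = 3.6893021 × 10^10.
SE = √(3.6893021 × 10^10) = 192100.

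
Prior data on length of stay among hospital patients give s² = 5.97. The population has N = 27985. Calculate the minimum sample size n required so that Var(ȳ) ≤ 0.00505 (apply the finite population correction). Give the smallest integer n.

1135

Without fpc, n₀ = s²/D = 5.97/0.00505 = 1182.1782.
With fpc, (1 − n/N)·s²/n ≤ D requires n ≥ n₀/(1 + n₀/N) = 1182.1782/(1 + 1182.1782/27985) = 1134.2632.
Rounding up, n = 1135.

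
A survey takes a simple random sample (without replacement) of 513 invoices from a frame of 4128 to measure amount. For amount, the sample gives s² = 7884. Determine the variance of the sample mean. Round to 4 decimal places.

Under SRS without replacement, Var(ȳ) = (1 − f)·s²/n with f = n/N = 513/4128 = 0.12427326.
Var(ȳ) = (1 − 0.12427326)·7884/513 = 0.87572674·15.368421 = 13.458537.

13.4585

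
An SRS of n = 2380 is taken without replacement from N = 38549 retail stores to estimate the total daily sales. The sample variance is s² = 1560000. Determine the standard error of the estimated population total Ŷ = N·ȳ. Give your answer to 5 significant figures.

Var(Ŷ) = N²·Var(ȳ) = N²·(1 − n/N)·s²/n.
f = 2380/38549 = 0.06173960; Var(ȳ) = 0.93826040·1560000/2380 = 614.99421.
Var(Ŷ) = 38549² · 614.99421 = 9.1389702 × 10^11.
SE(Ŷ) = √(9.1389702 × 10^11) = 955980.

955980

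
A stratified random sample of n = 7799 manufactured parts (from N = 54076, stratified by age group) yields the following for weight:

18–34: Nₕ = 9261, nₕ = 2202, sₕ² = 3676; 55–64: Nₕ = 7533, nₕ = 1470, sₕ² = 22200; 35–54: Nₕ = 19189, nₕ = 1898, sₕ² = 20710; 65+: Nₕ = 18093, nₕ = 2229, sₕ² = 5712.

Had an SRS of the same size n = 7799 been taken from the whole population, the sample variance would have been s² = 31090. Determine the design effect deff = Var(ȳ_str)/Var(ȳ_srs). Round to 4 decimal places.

0.5167

Var(ȳ_str) = Σ Wₕ²(1−fₕ)sₕ²/nₕ with Wₕ = Nₕ/54076:
  18–34: (9261/54076)²·(1−2202/9261)·3676/2202 = 0.03732073
  55–64: (7533/54076)²·(1−1470/7533)·22200/1470 = 0.23587508
  35–54: (19189/54076)²·(1−1898/19189)·20710/1898 = 1.2380758
  65+: (18093/54076)²·(1−2229/18093)·5712/2229 = 0.25153145
  → Var(ȳ_str) = 1.7628031.
Var(ȳ_srs) = (1 − 7799/54076)·31090/7799 = 3.4114769.
deff = 1.7628031 / 3.4114769 = 0.5167.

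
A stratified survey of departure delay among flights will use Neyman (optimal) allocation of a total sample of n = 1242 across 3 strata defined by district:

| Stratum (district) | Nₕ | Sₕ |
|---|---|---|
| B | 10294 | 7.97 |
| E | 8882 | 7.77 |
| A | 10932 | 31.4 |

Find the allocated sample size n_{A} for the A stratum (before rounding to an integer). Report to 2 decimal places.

862.47

Neyman allocation: nₕ = n·NₕSₕ / Σⱼ NⱼSⱼ.
Σ NⱼSⱼ = 10294·7.97 + 8882·7.77 + 10932·31.4 = 494321.12.
n_{A} = 1242·10932·31.4 / 494321.12 = 862.47.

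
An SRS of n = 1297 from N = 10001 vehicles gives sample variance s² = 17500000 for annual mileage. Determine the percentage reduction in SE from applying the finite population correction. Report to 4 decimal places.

6.7094

f = n/N = 1297/10001 = 0.12968703.
SE_no-fpc = √(s²/n) = 116.15798; SE_fpc = √((1−f)s²/n) = 108.36443.
Ratio = √(1−f) = 0.93290566. Reduction = 100·(1 − 0.93290566) = 6.7094%.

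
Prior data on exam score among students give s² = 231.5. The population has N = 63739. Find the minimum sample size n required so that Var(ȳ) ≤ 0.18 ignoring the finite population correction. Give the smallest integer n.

1287

Without fpc, n₀ = s²/D = 231.5/0.18 = 1286.1111.
Rounding up, n = 1287.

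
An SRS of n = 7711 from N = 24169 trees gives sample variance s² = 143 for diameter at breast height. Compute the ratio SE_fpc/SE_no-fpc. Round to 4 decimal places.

0.8252

f = n/N = 7711/24169 = 0.31904506.
SE_no-fpc = √(s²/n) = 0.13617979; SE_fpc = √((1−f)s²/n) = 0.11237556.
Ratio = √(1−f) = 0.82519994.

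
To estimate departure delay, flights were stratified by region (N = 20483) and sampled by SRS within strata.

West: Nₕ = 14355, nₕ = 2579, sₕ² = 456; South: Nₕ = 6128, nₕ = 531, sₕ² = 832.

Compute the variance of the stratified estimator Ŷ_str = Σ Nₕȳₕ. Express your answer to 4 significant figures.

Var(Ŷ_str) = Σₕ Nₕ²(1 − fₕ)sₕ²/nₕ.
West: 14355²·(1 − 2579/14355)·456/2579 = 2.9889214 × 10^7.
South: 6128²·(1 − 531/6128)·832/531 = 5.3740644 × 10^7.
Sum = 8.3629858 × 10^7.

8.363 × 10^7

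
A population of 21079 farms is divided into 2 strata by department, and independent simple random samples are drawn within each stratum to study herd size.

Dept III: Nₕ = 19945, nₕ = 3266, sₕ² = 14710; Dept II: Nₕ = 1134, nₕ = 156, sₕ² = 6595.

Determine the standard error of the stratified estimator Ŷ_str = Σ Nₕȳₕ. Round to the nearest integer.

Var(Ŷ_str) = Σₕ Nₕ²(1 − fₕ)sₕ²/nₕ.
Dept III: 19945²·(1 − 3266/19945)·14710/3266 = 1.4983061 × 10^9.
Dept II: 1134²·(1 − 156/1134)·6595/156 = 4.6885884 × 10^7.
Sum = 1.545192 × 10^9.
SE = √(1.545192 × 10^9) = 39309.

39309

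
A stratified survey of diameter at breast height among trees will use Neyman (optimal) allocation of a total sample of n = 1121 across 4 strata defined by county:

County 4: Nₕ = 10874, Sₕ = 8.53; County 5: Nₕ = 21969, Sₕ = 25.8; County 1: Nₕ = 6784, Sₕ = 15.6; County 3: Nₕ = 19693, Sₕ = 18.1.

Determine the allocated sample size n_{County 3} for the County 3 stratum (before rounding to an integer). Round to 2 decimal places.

356.18

Neyman allocation: nₕ = n·NₕSₕ / Σⱼ NⱼSⱼ.
Σ NⱼSⱼ = 10874·8.53 + 21969·25.8 + 6784·15.6 + 19693·18.1 = 1.1218291 × 10^6.
n_{County 3} = 1121·19693·18.1 / (1.1218291 × 10^6) = 356.18.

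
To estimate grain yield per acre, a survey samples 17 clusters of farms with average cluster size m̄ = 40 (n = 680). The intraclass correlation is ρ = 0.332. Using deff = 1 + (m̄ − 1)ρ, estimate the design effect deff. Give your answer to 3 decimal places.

deff = 1 + (40 − 1)·0.332 = 1 + 12.948 = 13.948.

13.948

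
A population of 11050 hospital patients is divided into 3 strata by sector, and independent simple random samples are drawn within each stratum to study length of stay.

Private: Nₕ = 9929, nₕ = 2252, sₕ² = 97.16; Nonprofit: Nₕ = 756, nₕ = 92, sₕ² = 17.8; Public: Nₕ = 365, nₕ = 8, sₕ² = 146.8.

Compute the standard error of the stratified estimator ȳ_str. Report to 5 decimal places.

Var(ȳ_str) = Σₕ Wₕ²(1 − fₕ)sₕ²/nₕ with Wₕ = Nₕ/N, N = 11050.
Private: Wₕ = 0.89855204; term = 0.89855204²·(1 − 0.22681035)·97.16/2252 = 0.026933427.
Nonprofit: Wₕ = 0.06841629; term = 0.06841629²·(1 − 0.12169312)·17.8/92 = 7.9542181 × 10^-4.
Public: Wₕ = 0.03303167; term = 0.03303167²·(1 − 0.02191781)·146.8/8 = 0.019582701.
Sum = 0.04731155.
SE = √(0.04731155) = 0.21751.

0.21751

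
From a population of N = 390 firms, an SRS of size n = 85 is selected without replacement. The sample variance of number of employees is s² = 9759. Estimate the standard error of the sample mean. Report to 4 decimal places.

Under SRS without replacement, Var(ȳ) = (1 − f)·s²/n with f = n/N = 85/390 = 0.21794872.
Var(ȳ) = (1 − 0.21794872)·9759/85 = 0.78205128·114.81176 = 89.788688.
SE(ȳ) = √(89.788688) = 9.4757.

9.4757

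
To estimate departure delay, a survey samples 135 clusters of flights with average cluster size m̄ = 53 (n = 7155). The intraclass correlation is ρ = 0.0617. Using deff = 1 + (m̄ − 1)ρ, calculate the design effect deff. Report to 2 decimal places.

deff = 1 + (53 − 1)·0.0617 = 1 + 3.2084 = 4.2084.

4.21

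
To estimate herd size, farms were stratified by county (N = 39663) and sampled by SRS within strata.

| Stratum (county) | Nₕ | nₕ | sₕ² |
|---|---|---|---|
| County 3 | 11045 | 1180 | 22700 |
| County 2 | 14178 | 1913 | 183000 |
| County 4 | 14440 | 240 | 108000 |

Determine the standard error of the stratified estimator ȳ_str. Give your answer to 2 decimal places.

Var(ȳ_str) = Σₕ Wₕ²(1 − fₕ)sₕ²/nₕ with Wₕ = Nₕ/N, N = 39663.
County 3: Wₕ = 0.27847112; term = 0.27847112²·(1 − 0.10683567)·22700/1180 = 1.3324028.
County 2: Wₕ = 0.35746161; term = 0.35746161²·(1 − 0.13492735)·183000/1913 = 10.5742.
County 4: Wₕ = 0.36406727; term = 0.36406727²·(1 − 0.01662050)·108000/240 = 58.653905.
Sum = 70.560508.
SE = √(70.560508) = 8.40.

8.40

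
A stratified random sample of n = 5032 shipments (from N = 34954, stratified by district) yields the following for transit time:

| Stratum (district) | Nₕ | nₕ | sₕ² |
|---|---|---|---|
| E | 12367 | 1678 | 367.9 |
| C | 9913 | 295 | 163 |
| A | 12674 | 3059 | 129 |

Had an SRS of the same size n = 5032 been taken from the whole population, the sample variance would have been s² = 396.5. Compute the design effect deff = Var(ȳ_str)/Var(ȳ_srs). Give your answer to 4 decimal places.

1.0533

Var(ȳ_str) = Σ Wₕ²(1−fₕ)sₕ²/nₕ with Wₕ = Nₕ/34954:
  E: (12367/34954)²·(1−1678/12367)·367.9/1678 = 0.023721683
  C: (9913/34954)²·(1−295/9913)·163/295 = 0.043118307
  A: (12674/34954)²·(1−3059/12674)·129/3059 = 0.0042060987
  → Var(ȳ_str) = 0.071046089.
Var(ȳ_srs) = (1 − 5032/34954)·396.5/5032 = 0.067452227.
deff = 0.071046089 / 0.067452227 = 1.0533.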